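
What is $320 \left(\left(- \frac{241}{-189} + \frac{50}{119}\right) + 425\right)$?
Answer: $\frac{438711040}{3213} \approx 1.3654 \cdot 10^{5}$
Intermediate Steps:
$320 \left(\left(- \frac{241}{-189} + \frac{50}{119}\right) + 425\right) = 320 \left(\left(\left(-241\right) \left(- \frac{1}{189}\right) + 50 \cdot \frac{1}{119}\right) + 425\right) = 320 \left(\left(\frac{241}{189} + \frac{50}{119}\right) + 425\right) = 320 \left(\frac{5447}{3213} + 425\right) = 320 \cdot \frac{1370972}{3213} = \frac{438711040}{3213}$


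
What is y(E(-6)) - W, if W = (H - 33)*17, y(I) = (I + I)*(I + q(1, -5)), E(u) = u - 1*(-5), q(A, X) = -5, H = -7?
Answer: 692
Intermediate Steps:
E(u) = 5 + u (E(u) = u + 5 = 5 + u)
y(I) = 2*I*(-5 + I) (y(I) = (I + I)*(I - 5) = (2*I)*(-5 + I) = 2*I*(-5 + I))
W = -680 (W = (-7 - 33)*17 = -40*17 = -680)
y(E(-6)) - W = 2*(5 - 6)*(-5 + (5 - 6)) - 1*(-680) = 2*(-1)*(-5 - 1) + 680 = 2*(-1)*(-6) + 680 = 12 + 680 = 692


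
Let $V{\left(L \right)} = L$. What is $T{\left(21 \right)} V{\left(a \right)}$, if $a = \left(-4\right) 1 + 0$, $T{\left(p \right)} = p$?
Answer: $-84$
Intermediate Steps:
$a = -4$ ($a = -4 + 0 = -4$)
$T{\left(21 \right)} V{\left(a \right)} = 21 \left(-4\right) = -84$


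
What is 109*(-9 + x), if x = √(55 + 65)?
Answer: -981 + 218*√30 ≈ 213.04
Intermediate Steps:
x = 2*√30 (x = √120 = 2*√30 ≈ 10.954)
109*(-9 + x) = 109*(-9 + 2*√30) = -981 + 218*√30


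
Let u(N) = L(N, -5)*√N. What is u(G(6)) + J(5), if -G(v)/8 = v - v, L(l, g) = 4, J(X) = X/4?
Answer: 5/4 ≈ 1.2500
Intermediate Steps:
J(X) = X/4 (J(X) = X*(¼) = X/4)
G(v) = 0 (G(v) = -8*(v - v) = -8*0 = 0)
u(N) = 4*√N
u(G(6)) + J(5) = 4*√0 + (¼)*5 = 4*0 + 5/4 = 0 + 5/4 = 5/4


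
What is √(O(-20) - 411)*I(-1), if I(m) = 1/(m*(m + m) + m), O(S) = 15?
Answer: 6*I*√11 ≈ 19.9*I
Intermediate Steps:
I(m) = 1/(m + 2*m²) (I(m) = 1/(m*(2*m) + m) = 1/(2*m² + m) = 1/(m + 2*m²))
√(O(-20) - 411)*I(-1) = √(15 - 411)*(1/((-1)*(1 + 2*(-1)))) = √(-396)*(-1/(1 - 2)) = (6*I*√11)*(-1/(-1)) = (6*I*√11)*(-1*(-1)) = (6*I*√11)*1 = 6*I*√11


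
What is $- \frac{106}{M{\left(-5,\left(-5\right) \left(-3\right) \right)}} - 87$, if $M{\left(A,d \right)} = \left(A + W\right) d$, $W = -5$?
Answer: $- \frac{6472}{75} \approx -86.293$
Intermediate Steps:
$M{\left(A,d \right)} = d \left(-5 + A\right)$ ($M{\left(A,d \right)} = \left(A - 5\right) d = \left(-5 + A\right) d = d \left(-5 + A\right)$)
$- \frac{106}{M{\left(-5,\left(-5\right) \left(-3\right) \right)}} - 87 = - \frac{106}{\left(-5\right) \left(-3\right) \left(-5 - 5\right)} - 87 = - \frac{106}{15 \left(-10\right)} - 87 = - \frac{106}{-150} - 87 = \left(-106\right) \left(- \frac{1}{150}\right) - 87 = \frac{53}{75} - 87 = - \frac{6472}{75}$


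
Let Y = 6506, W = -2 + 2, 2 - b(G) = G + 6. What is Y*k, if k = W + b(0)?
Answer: -26024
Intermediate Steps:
b(G) = -4 - G (b(G) = 2 - (G + 6) = 2 - (6 + G) = 2 + (-6 - G) = -4 - G)
W = 0
k = -4 (k = 0 + (-4 - 1*0) = 0 + (-4 + 0) = 0 - 4 = -4)
Y*k = 6506*(-4) = -26024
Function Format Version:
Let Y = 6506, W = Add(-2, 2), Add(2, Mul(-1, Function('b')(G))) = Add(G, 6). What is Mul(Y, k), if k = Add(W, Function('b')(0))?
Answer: -26024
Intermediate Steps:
Function('b')(G) = Add(-4, Mul(-1, G)) (Function('b')(G) = Add(2, Mul(-1, Add(G, 6))) = Add(2, Mul(-1, Add(6, G))) = Add(2, Add(-6, Mul(-1, G))) = Add(-4, Mul(-1, G)))
W = 0
k = -4 (k = Add(0, Add(-4, Mul(-1, 0))) = Add(0, Add(-4, 0)) = Add(0, -4) = -4)
Mul(Y, k) = Mul(6506, -4) = -26024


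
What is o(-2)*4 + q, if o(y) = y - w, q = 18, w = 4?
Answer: -6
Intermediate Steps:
o(y) = -4 + y (o(y) = y - 1*4 = y - 4 = -4 + y)
o(-2)*4 + q = (-4 - 2)*4 + 18 = -6*4 + 18 = -24 + 18 = -6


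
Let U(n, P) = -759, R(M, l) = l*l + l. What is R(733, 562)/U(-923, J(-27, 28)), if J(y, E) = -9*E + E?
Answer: -316406/759 ≈ -416.87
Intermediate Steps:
R(M, l) = l + l² (R(M, l) = l² + l = l + l²)
J(y, E) = -8*E
R(733, 562)/U(-923, J(-27, 28)) = (562*(1 + 562))/(-759) = (562*563)*(-1/759) = 316406*(-1/759) = -316406/759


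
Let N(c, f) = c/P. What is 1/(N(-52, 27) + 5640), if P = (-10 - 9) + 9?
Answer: 5/28226 ≈ 0.00017714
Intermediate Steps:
P = -10 (P = -19 + 9 = -10)
N(c, f) = -c/10 (N(c, f) = c/(-10) = c*(-⅒) = -c/10)
1/(N(-52, 27) + 5640) = 1/(-⅒*(-52) + 5640) = 1/(26/5 + 5640) = 1/(28226/5) = 5/28226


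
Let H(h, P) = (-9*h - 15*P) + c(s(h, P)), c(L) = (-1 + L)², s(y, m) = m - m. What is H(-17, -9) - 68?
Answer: 221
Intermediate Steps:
s(y, m) = 0
H(h, P) = 1 - 15*P - 9*h (H(h, P) = (-9*h - 15*P) + (-1 + 0)² = (-15*P - 9*h) + (-1)² = (-15*P - 9*h) + 1 = 1 - 15*P - 9*h)
H(-17, -9) - 68 = (1 - 15*(-9) - 9*(-17)) - 68 = (1 + 135 + 153) - 68 = 289 - 68 = 221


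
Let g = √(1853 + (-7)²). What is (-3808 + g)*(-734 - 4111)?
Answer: 18449760 - 4845*√1902 ≈ 1.8238e+7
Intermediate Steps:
g = √1902 (g = √(1853 + 49) = √1902 ≈ 43.612)
(-3808 + g)*(-734 - 4111) = (-3808 + √1902)*(-734 - 4111) = (-3808 + √1902)*(-4845) = 18449760 - 4845*√1902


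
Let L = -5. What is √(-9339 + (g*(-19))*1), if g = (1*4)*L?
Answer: 17*I*√31 ≈ 94.652*I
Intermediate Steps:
g = -20 (g = (1*4)*(-5) = 4*(-5) = -20)
√(-9339 + (g*(-19))*1) = √(-9339 - 20*(-19)*1) = √(-9339 + 380*1) = √(-9339 + 380) = √(-8959) = 17*I*√31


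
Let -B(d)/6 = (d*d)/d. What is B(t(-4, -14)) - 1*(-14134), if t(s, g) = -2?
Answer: 14146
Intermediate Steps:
B(d) = -6*d (B(d) = -6*d*d/d = -6*d**2/d = -6*d)
B(t(-4, -14)) - 1*(-14134) = -6*(-2) - 1*(-14134) = 12 + 14134 = 14146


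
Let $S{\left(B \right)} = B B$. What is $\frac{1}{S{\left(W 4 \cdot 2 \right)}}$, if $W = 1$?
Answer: $\frac{1}{64} \approx 0.015625$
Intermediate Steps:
$S{\left(B \right)} = B^{2}$
$\frac{1}{S{\left(W 4 \cdot 2 \right)}} = \frac{1}{\left(1 \cdot 4 \cdot 2\right)^{2}} = \frac{1}{\left(4 \cdot 2\right)^{2}} = \frac{1}{8^{2}} = \frac{1}{64}$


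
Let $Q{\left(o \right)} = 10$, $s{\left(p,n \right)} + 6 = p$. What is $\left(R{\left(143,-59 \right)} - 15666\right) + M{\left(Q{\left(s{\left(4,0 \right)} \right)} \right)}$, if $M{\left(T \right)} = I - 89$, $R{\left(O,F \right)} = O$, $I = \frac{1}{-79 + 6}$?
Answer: $- \frac{1139677}{73} \approx -15612.0$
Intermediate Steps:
$s{\left(p,n \right)} = -6 + p$
$I = - \frac{1}{73}$ ($I = \frac{1}{-73} = - \frac{1}{73} \approx -0.013699$)
$M{\left(T \right)} = - \frac{6498}{73}$ ($M{\left(T \right)} = - \frac{1}{73} - 89 = - \frac{6498}{73}$)
$\left(R{\left(143,-59 \right)} - 15666\right) + M{\left(Q{\left(s{\left(4,0 \right)} \right)} \right)} = \left(143 - 15666\right) - \frac{6498}{73} = -15523 - \frac{6498}{73} = - \frac{1139677}{73}$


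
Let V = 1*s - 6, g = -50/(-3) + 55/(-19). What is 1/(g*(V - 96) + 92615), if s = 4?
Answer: 57/5202125 ≈ 1.0957e-5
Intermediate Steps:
g = 785/57 (g = -50*(-1/3) + 55*(-1/19) = 50/3 - 55/19 = 785/57 ≈ 13.772)
V = -2 (V = 1*4 - 6 = 4 - 6 = -2)
1/(g*(V - 96) + 92615) = 1/(785*(-2 - 96)/57 + 92615) = 1/((785/57)*(-98) + 92615) = 1/(-76930/57 + 92615) = 1/(5202125/57) = 57/5202125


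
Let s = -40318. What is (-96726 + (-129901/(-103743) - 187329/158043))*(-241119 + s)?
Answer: 148777389386257679762/5465284983 ≈ 2.7222e+10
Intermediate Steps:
(-96726 + (-129901/(-103743) - 187329/158043))*(-241119 + s) = (-96726 + (-129901/(-103743) - 187329/158043))*(-241119 - 40318) = (-96726 + (-129901*(-1/103743) - 187329*1/158043))*(-281437) = (-96726 + (129901/103743 - 62443/52681))*(-281437) = (-96726 + 365290432/5465284983)*(-281437) = -528634789975226/5465284983*(-281437) = 148777389386257679762/5465284983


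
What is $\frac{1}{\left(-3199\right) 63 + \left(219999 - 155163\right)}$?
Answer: $- \frac{1}{136701} \approx -7.3152 \cdot 10^{-6}$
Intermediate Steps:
$\frac{1}{\left(-3199\right) 63 + \left(219999 - 155163\right)} = \frac{1}{-201537 + 64836} = \frac{1}{-136701} = - \frac{1}{136701}$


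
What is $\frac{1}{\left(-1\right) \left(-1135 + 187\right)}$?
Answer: $\frac{1}{948} \approx 0.0010549$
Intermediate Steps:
$\frac{1}{\left(-1\right) \left(-1135 + 187\right)} = \frac{1}{\left(-1\right) \left(-948\right)} = \frac{1}{948}$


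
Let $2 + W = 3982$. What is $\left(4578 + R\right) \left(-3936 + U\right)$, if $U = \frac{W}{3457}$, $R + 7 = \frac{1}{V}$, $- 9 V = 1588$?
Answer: $- \frac{24684742906127}{1372429} \approx -1.7986 \cdot 10^{7}$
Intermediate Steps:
$V = - \frac{1588}{9}$ ($V = \left(- \frac{1}{9}\right) 1588 = - \frac{1588}{9} \approx -176.44$)
$W = 3980$ ($W = -2 + 3982 = 3980$)
$R = - \frac{11125}{1588}$ ($R = -7 + \frac{1}{- \frac{1588}{9}} = -7 - \frac{9}{1588} = - \frac{11125}{1588} \approx -7.0057$)
$U = \frac{3980}{3457} \approx 1.1513$
$\left(4578 + R\right) \left(-3936 + U\right) = \left(4578 - \frac{11125}{1588}\right) \left(-3936 + \frac{3980}{3457}\right) = \frac{7258739}{1588} \left(- \frac{13602772}{3457}\right) = - \frac{24684742906127}{1372429}$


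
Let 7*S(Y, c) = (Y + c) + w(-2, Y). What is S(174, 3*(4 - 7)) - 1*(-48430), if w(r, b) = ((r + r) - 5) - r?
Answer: 339168/7 ≈ 48453.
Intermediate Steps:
w(r, b) = -5 + r (w(r, b) = (2*r - 5) - r = (-5 + 2*r) - r = -5 + r)
S(Y, c) = -1 + Y/7 + c/7 (S(Y, c) = ((Y + c) + (-5 - 2))/7 = ((Y + c) - 7)/7 = (-7 + Y + c)/7 = -1 + Y/7 + c/7)
S(174, 3*(4 - 7)) - 1*(-48430) = (-1 + (⅐)*174 + (3*(4 - 7))/7) - 1*(-48430) = (-1 + 174/7 + (3*(-3))/7) + 48430 = (-1 + 174/7 + (⅐)*(-9)) + 48430 = (-1 + 174/7 - 9/7) + 48430 = 158/7 + 48430 = 339168/7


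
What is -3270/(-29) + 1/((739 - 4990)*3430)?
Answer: 47679641071/422846970 ≈ 112.76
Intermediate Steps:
-3270/(-29) + 1/((739 - 4990)*3430) = -3270*(-1/29) + (1/3430)/(-4251) = 3270/29 - 1/4251*1/3430 = 3270/29 - 1/14580930 = 47679641071/422846970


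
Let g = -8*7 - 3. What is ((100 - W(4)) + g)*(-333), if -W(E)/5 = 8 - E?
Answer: -20313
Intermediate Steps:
W(E) = -40 + 5*E (W(E) = -5*(8 - E) = -40 + 5*E)
g = -59 (g = -56 - 3 = -59)
((100 - W(4)) + g)*(-333) = ((100 - (-40 + 5*4)) - 59)*(-333) = ((100 - (-40 + 20)) - 59)*(-333) = ((100 - 1*(-20)) - 59)*(-333) = ((100 + 20) - 59)*(-333) = (120 - 59)*(-333) = 61*(-333) = -20313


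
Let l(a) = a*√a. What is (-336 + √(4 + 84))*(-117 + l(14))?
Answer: 2*(117 - 14*√14)*(168 - √22) ≈ 21105.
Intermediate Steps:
l(a) = a^(3/2)
(-336 + √(4 + 84))*(-117 + l(14)) = (-336 + √(4 + 84))*(-117 + 14^(3/2)) = (-336 + √88)*(-117 + 14*√14) = (-336 + 2*√22)*(-117 + 14*√14)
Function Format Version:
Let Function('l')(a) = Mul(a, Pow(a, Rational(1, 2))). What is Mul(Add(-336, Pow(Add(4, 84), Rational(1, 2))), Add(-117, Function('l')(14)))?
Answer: Mul(2, Add(117, Mul(-14, Pow(14, Rational(1, 2)))), Add(168, Mul(-1, Pow(22, Rational(1, 2))))) ≈ 21105.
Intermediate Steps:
Function('l')(a) = Pow(a, Rational(3, 2))
Mul(Add(-336, Pow(Add(4, 84), Rational(1, 2))), Add(-117, Function('l')(14))) = Mul(Add(-336, Pow(Add(4, 84), Rational(1, 2))), Add(-117, Pow(14, Rational(3, 2)))) = Mul(Add(-336, Pow(88, Rational(1, 2))), Add(-117, Mul(14, Pow(14, Rational(1, 2))))) = Mul(Add(-336, Mul(2, Pow(22, Rational(1, 2)))), Add(-117, Mul(14, Pow(14, Rational(1, 2)))))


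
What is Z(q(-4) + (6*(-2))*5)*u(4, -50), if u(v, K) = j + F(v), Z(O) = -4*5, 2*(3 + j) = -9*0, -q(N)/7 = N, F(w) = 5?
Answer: -40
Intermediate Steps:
q(N) = -7*N
j = -3 (j = -3 + (-9*0)/2 = -3 + (½)*0 = -3 + 0 = -3)
Z(O) = -20
u(v, K) = 2 (u(v, K) = -3 + 5 = 2)
Z(q(-4) + (6*(-2))*5)*u(4, -50) = -20*2 = -40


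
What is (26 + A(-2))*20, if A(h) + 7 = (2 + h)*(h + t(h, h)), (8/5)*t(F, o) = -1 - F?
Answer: 380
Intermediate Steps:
t(F, o) = -5/8 - 5*F/8 (t(F, o) = 5*(-1 - F)/8 = -5/8 - 5*F/8)
A(h) = -7 + (2 + h)*(-5/8 + 3*h/8) (A(h) = -7 + (2 + h)*(h + (-5/8 - 5*h/8)) = -7 + (2 + h)*(-5/8 + 3*h/8))
(26 + A(-2))*20 = (26 + (-33/4 + (1/8)*(-2) + (3/8)*(-2)**2))*20 = (26 + (-33/4 - 1/4 + (3/8)*4))*20 = (26 + (-33/4 - 1/4 + 3/2))*20 = (26 - 7)*20 = 19*20 = 380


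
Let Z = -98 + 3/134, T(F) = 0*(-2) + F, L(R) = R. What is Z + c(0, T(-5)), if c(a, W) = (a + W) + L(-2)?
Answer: -14067/134 ≈ -104.98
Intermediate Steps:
T(F) = F (T(F) = 0 + F = F)
c(a, W) = -2 + W + a (c(a, W) = (a + W) - 2 = (W + a) - 2 = -2 + W + a)
Z = -13129/134 (Z = -98 + 3*(1/134) = -98 + 3/134 = -13129/134 ≈ -97.978)
Z + c(0, T(-5)) = -13129/134 + (-2 - 5 + 0) = -13129/134 - 7 = -14067/134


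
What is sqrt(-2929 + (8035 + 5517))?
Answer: sqrt(10623) ≈ 103.07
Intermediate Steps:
sqrt(-2929 + (8035 + 5517)) = sqrt(-2929 + 13552) = sqrt(10623)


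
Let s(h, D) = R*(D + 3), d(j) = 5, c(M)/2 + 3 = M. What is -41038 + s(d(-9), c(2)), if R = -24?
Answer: -41062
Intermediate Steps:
c(M) = -6 + 2*M
s(h, D) = -72 - 24*D (s(h, D) = -24*(D + 3) = -24*(3 + D) = -72 - 24*D)
-41038 + s(d(-9), c(2)) = -41038 + (-72 - 24*(-6 + 2*2)) = -41038 + (-72 - 24*(-6 + 4)) = -41038 + (-72 - 24*(-2)) = -41038 + (-72 + 48) = -41038 - 24 = -41062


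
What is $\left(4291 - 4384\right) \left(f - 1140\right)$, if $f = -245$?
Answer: $128805$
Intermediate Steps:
$\left(4291 - 4384\right) \left(f - 1140\right) = \left(4291 - 4384\right) \left(-245 - 1140\right) = \left(-93\right) \left(-1385\right) = 128805$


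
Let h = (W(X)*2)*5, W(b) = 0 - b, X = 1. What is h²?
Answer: 100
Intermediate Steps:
W(b) = -b
h = -10 (h = (-1*1*2)*5 = -1*2*5 = -2*5 = -10)
h² = (-10)² = 100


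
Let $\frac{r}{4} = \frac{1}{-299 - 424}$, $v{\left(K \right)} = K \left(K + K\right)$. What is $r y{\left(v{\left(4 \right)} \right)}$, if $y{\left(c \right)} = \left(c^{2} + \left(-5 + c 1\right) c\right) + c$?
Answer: $- \frac{2560}{241} \approx -10.622$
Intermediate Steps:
$v{\left(K \right)} = 2 K^{2}$ ($v{\left(K \right)} = K 2 K = 2 K^{2}$)
$y{\left(c \right)} = c + c^{2} + c \left(-5 + c\right)$ ($y{\left(c \right)} = \left(c^{2} + \left(-5 + c\right) c\right) + c = \left(c^{2} + c \left(-5 + c\right)\right) + c = c + c^{2} + c \left(-5 + c\right)$)
$r = - \frac{4}{723}$ ($r = \frac{4}{-299 - 424} = \frac{4}{-723} = 4 \left(- \frac{1}{723}\right) = - \frac{4}{723} \approx -0.0055325$)
$r y{\left(v{\left(4 \right)} \right)} = - \frac{4 \cdot 2 \cdot 2 \cdot 4^{2} \left(-2 + 2 \cdot 4^{2}\right)}{723} = - \frac{4 \cdot 2 \cdot 2 \cdot 16 \left(-2 + 2 \cdot 16\right)}{723} = - \frac{4 \cdot 2 \cdot 32 \left(-2 + 32\right)}{723} = - \frac{4 \cdot 2 \cdot 32 \cdot 30}{723} = \left(- \frac{4}{723}\right) 1920 = - \frac{2560}{241}$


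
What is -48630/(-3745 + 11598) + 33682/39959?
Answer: -1678701424/313798027 ≈ -5.3496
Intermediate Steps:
-48630/(-3745 + 11598) + 33682/39959 = -48630/7853 + 33682*(1/39959) = -48630*1/7853 + 33682/39959 = -48630/7853 + 33682/39959 = -1678701424/313798027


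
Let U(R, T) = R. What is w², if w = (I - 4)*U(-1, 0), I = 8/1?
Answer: 16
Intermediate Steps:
I = 8 (I = 8*1 = 8)
w = -4 (w = (8 - 4)*(-1) = 4*(-1) = -4)
w² = (-4)² = 16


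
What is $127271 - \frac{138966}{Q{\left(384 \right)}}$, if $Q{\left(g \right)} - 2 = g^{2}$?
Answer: $\frac{9383494076}{73729} \approx 1.2727 \cdot 10^{5}$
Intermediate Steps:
$Q{\left(g \right)} = 2 + g^{2}$
$127271 - \frac{138966}{Q{\left(384 \right)}} = 127271 - \frac{138966}{2 + 384^{2}} = 127271 - \frac{138966}{2 + 147456} = 127271 - \frac{138966}{147458} = 127271 - \frac{69483}{73729} = \frac{9383494076}{73729}$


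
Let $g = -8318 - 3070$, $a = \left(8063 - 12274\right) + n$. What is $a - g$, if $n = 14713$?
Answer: $21890$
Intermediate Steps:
$a = 10502$ ($a = \left(8063 - 12274\right) + 14713 = -4211 + 14713 = 10502$)
$g = -11388$ ($g = -8318 - 3070 = -11388$)
$a - g = 10502 - -11388 = 10502 + 11388 = 21890$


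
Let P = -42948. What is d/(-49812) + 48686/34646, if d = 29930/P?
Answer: 26039062921279/18529770208824 ≈ 1.4053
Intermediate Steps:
d = -14965/21474 (d = 29930/(-42948) = 29930*(-1/42948) = -14965/21474 ≈ -0.69689)
d/(-49812) + 48686/34646 = -14965/21474/(-49812) + 48686/34646 = -14965/21474*(-1/49812) + 48686*(1/34646) = 14965/1069662888 + 24343/17323 = 26039062921279/18529770208824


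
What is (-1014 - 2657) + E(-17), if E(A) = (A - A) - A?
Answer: -3654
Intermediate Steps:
E(A) = -A (E(A) = 0 - A = -A)
(-1014 - 2657) + E(-17) = (-1014 - 2657) - 1*(-17) = -3671 + 17 = -3654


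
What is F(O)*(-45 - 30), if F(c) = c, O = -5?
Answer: 375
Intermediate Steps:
F(O)*(-45 - 30) = -5*(-45 - 30) = -5*(-75) = 375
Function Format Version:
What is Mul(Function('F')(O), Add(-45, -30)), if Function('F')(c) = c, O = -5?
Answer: 375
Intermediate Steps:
Mul(Function('F')(O), Add(-45, -30)) = Mul(-5, Add(-45, -30)) = Mul(-5, -75) = 375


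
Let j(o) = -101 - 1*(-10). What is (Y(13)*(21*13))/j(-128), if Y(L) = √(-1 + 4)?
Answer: -3*√3 ≈ -5.1962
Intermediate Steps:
Y(L) = √3
j(o) = -91 (j(o) = -101 + 10 = -91)
(Y(13)*(21*13))/j(-128) = (√3*(21*13))/(-91) = (√3*273)*(-1/91) = (273*√3)*(-1/91) = -3*√3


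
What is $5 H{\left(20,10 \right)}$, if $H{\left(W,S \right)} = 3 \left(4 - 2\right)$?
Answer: $30$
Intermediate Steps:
$H{\left(W,S \right)} = 6$ ($H{\left(W,S \right)} = 3 \cdot 2 = 6$)
$5 H{\left(20,10 \right)} = 5 \cdot 6 = 30$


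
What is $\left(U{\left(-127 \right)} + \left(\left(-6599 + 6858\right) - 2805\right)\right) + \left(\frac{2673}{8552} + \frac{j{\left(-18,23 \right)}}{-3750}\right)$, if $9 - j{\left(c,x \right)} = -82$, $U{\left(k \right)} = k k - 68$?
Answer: $\frac{216717647759}{16035000} \approx 13515.0$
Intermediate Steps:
$U{\left(k \right)} = -68 + k^{2}$ ($U{\left(k \right)} = k^{2} - 68 = -68 + k^{2}$)
$j{\left(c,x \right)} = 91$ ($j{\left(c,x \right)} = 9 - -82 = 9 + 82 = 91$)
$\left(U{\left(-127 \right)} + \left(\left(-6599 + 6858\right) - 2805\right)\right) + \left(\frac{2673}{8552} + \frac{j{\left(-18,23 \right)}}{-3750}\right) = \left(\left(-68 + \left(-127\right)^{2}\right) + \left(\left(-6599 + 6858\right) - 2805\right)\right) + \left(\frac{2673}{8552} + \frac{91}{-3750}\right) = \left(\left(-68 + 16129\right) + \left(259 - 2805\right)\right) + \left(2673 \cdot \frac{1}{8552} + 91 \left(- \frac{1}{3750}\right)\right) = \left(16061 - 2546\right) + \left(\frac{2673}{8552} - \frac{91}{3750}\right) = 13515 + \frac{4622759}{16035000} = \frac{216717647759}{16035000}$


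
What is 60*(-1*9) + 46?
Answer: -494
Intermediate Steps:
60*(-1*9) + 46 = 60*(-9) + 46 = -540 + 46 = -494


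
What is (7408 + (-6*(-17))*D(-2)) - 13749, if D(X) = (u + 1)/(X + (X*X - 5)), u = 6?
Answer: -6579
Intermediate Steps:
D(X) = 7/(-5 + X + X²) (D(X) = (6 + 1)/(X + (X*X - 5)) = 7/(X + (X² - 5)) = 7/(X + (-5 + X²)) = 7/(-5 + X + X²))
(7408 + (-6*(-17))*D(-2)) - 13749 = (7408 + (-6*(-17))*(7/(-5 - 2 + (-2)²))) - 13749 = (7408 + 102*(7/(-5 - 2 + 4))) - 13749 = (7408 + 102*(7/(-3))) - 13749 = (7408 + 102*(7*(-⅓))) - 13749 = (7408 + 102*(-7/3)) - 13749 = (7408 - 238) - 13749 = 7170 - 13749 = -6579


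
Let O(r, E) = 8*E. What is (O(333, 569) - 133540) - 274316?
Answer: -403304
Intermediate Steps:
(O(333, 569) - 133540) - 274316 = (8*569 - 133540) - 274316 = (4552 - 133540) - 274316 = -128988 - 274316 = -403304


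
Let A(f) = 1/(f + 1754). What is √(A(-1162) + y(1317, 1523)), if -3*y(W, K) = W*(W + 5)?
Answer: 43*I*√6875155/148 ≈ 761.81*I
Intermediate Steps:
A(f) = 1/(1754 + f)
y(W, K) = -W*(5 + W)/3 (y(W, K) = -W*(W + 5)/3 = -W*(5 + W)/3)
√(A(-1162) + y(1317, 1523)) = √(1/(1754 - 1162) - ⅓*1317*(5 + 1317)) = √(1/592 - ⅓*1317*1322) = √(1/592 - 580358) = √(-343571935/592) = 43*I*√6875155/148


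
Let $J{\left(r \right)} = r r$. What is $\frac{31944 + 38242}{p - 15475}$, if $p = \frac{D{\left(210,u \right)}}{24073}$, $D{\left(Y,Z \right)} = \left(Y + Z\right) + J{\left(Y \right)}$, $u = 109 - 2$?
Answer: $- \frac{844793789}{186242629} \approx -4.536$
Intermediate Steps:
$J{\left(r \right)} = r^{2}$
$u = 107$ ($u = 109 - 2 = 107$)
$D{\left(Y,Z \right)} = Y + Z + Y^{2}$ ($D{\left(Y,Z \right)} = \left(Y + Z\right) + Y^{2} = Y + Z + Y^{2}$)
$p = \frac{44417}{24073}$ ($p = \frac{210 + 107 + 210^{2}}{24073} = \left(210 + 107 + 44100\right) \frac{1}{24073} = 44417 \cdot \frac{1}{24073} = \frac{44417}{24073} \approx 1.8451$)
$\frac{31944 + 38242}{p - 15475} = \frac{31944 + 38242}{\frac{44417}{24073} - 15475} = \frac{70186}{- \frac{372485258}{24073}} = 70186 \left(- \frac{24073}{372485258}\right) = - \frac{844793789}{186242629}$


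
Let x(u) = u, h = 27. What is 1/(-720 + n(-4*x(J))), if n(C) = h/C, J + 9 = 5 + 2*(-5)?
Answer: -56/40293 ≈ -0.0013898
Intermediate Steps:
J = -14 (J = -9 + (5 + 2*(-5)) = -9 + (5 - 10) = -9 - 5 = -14)
n(C) = 27/C
1/(-720 + n(-4*x(J))) = 1/(-720 + 27/((-4*(-14)))) = 1/(-720 + 27/56) = 1/(-40293/56) = -56/40293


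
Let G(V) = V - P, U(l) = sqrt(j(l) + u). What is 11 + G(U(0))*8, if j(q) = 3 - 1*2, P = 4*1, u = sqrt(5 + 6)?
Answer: -21 + 8*sqrt(1 + sqrt(11)) ≈ -4.3788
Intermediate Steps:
u = sqrt(11) ≈ 3.3166
P = 4
j(q) = 1 (j(q) = 3 - 2 = 1)
U(l) = sqrt(1 + sqrt(11))
G(V) = -4 + V (G(V) = V - 1*4 = V - 4 = -4 + V)
11 + G(U(0))*8 = 11 + (-4 + sqrt(1 + sqrt(11)))*8 = 11 + (-32 + 8*sqrt(1 + sqrt(11))) = -21 + 8*sqrt(1 + sqrt(11))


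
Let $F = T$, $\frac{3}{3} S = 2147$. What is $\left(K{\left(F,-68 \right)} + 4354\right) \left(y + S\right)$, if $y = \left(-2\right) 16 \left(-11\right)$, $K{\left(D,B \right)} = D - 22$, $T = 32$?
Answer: $10905636$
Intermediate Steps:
$S = 2147$
$F = 32$
$K{\left(D,B \right)} = -22 + D$
$y = 352$ ($y = \left(-32\right) \left(-11\right) = 352$)
$\left(K{\left(F,-68 \right)} + 4354\right) \left(y + S\right) = \left(\left(-22 + 32\right) + 4354\right) \left(352 + 2147\right) = \left(10 + 4354\right) 2499 = 4364 \cdot 2499 = 10905636$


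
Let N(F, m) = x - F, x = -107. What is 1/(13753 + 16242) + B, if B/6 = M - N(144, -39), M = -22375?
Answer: -3981656279/29995 ≈ -1.3274e+5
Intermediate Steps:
N(F, m) = -107 - F
B = -132744 (B = 6*(-22375 - (-107 - 1*144)) = 6*(-22375 - (-107 - 144)) = 6*(-22375 - 1*(-251)) = 6*(-22375 + 251) = 6*(-22124) = -132744)
1/(13753 + 16242) + B = 1/(13753 + 16242) - 132744 = 1/29995 - 132744 = -3981656279/29995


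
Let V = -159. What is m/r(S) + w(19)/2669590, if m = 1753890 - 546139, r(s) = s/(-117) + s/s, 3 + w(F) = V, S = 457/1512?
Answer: 285186937686052473/235520573365 ≈ 1.2109e+6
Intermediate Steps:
S = 457/1512 (S = 457*(1/1512) = 457/1512 ≈ 0.30225)
w(F) = -162 (w(F) = -3 - 159 = -162)
r(s) = 1 - s/117 (r(s) = s*(-1/117) + 1 = -s/117 + 1 = 1 - s/117)
m = 1207751
m/r(S) + w(19)/2669590 = 1207751/(1 - 1/117*457/1512) - 162/2669590 = 1207751/(1 - 457/176904) - 162*1/2669590 = 1207751/(176447/176904) - 81/1334795 = 1207751*(176904/176447) - 81/1334795 = 213655982904/176447 - 81/1334795 = 285186937686052473/235520573365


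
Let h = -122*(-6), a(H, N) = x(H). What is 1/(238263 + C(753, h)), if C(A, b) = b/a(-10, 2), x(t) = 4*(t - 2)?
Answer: 4/952991 ≈ 4.1973e-6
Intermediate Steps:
x(t) = -8 + 4*t (x(t) = 4*(-2 + t) = -8 + 4*t)
a(H, N) = -8 + 4*H
h = 732
C(A, b) = -b/48 (C(A, b) = b/(-8 + 4*(-10)) = b/(-8 - 40) = b/(-48) = b*(-1/48) = -b/48)
1/(238263 + C(753, h)) = 1/(238263 - 1/48*732) = 1/(238263 - 61/4) = 1/(952991/4) = 4/952991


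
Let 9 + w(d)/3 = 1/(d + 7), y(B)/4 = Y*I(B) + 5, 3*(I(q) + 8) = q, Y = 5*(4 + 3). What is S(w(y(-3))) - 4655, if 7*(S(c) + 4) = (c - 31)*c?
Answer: -5244455351/1182447 ≈ -4435.3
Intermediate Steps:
Y = 35 (Y = 5*7 = 35)
I(q) = -8 + q/3
y(B) = -1100 + 140*B/3 (y(B) = 4*(35*(-8 + B/3) + 5) = 4*((-280 + 35*B/3) + 5) = 4*(-275 + 35*B/3) = -1100 + 140*B/3)
w(d) = -27 + 3/(7 + d) (w(d) = -27 + 3/(d + 7) = -27 + 3/(7 + d))
S(c) = -4 + c*(-31 + c)/7 (S(c) = -4 + ((c - 31)*c)/7 = -4 + ((-31 + c)*c)/7 = -4 + (c*(-31 + c))/7 = -4 + c*(-31 + c)/7)
S(w(y(-3))) - 4655 = (-4 - 93*(-62 - 9*(-1100 + (140/3)*(-3)))/(7*(7 + (-1100 + (140/3)*(-3)))) + (3*(-62 - 9*(-1100 + (140/3)*(-3)))/(7 + (-1100 + (140/3)*(-3))))²/7) - 4655 = (-4 - 93*(-62 - 9*(-1100 - 140))/(7*(7 + (-1100 - 140))) + (3*(-62 - 9*(-1100 - 140))/(7 + (-1100 - 140)))²/7) - 4655 = (-4 - 93*(-62 - 9*(-1240))/(7*(7 - 1240)) + (3*(-62 - 9*(-1240))/(7 - 1240))²/7) - 4655 = (-4 - 93*(-62 + 11160)/(7*(-1233)) + (3*(-62 + 11160)/(-1233))²/7) - 4655 = (-4 - 93*(-1)*11098/(7*1233) + (3*(-1/1233)*11098)²/7) - 4655 = (-4 - 31/7*(-11098/411) + (-11098/411)²/7) - 4655 = (-4 + 344038/2877 + (⅐)*(123165604/168921)) - 4655 = (-4 + 344038/2877 + 123165604/1182447) - 4655 = 259835434/1182447 - 4655 = -5244455351/1182447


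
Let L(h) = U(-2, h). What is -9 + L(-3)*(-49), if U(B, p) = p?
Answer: 138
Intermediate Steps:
L(h) = h
-9 + L(-3)*(-49) = -9 - 3*(-49) = -9 + 147 = 138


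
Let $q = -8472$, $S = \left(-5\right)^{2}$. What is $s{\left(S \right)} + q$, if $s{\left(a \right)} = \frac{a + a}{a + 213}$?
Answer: $- \frac{1008143}{119} \approx -8471.8$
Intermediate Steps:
$S = 25$
$s{\left(a \right)} = \frac{2 a}{213 + a}$
$s{\left(S \right)} + q = 2 \cdot 25 \frac{1}{213 + 25} - 8472 = 2 \cdot 25 \cdot \frac{1}{238} - 8472 = \frac{25}{119} - 8472 = - \frac{1008143}{119}$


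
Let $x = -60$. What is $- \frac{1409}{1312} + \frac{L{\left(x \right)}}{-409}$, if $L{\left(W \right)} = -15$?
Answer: $- \frac{556601}{536608} \approx -1.0373$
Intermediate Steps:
$- \frac{1409}{1312} + \frac{L{\left(x \right)}}{-409} = - \frac{1409}{1312} - \frac{15}{-409} = \left(-1409\right) \frac{1}{1312} - - \frac{15}{409} = - \frac{1409}{1312} + \frac{15}{409} = - \frac{556601}{536608}$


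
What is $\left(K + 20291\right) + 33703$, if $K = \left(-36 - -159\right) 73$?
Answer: $62973$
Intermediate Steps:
$K = 8979$ ($K = \left(-36 + 159\right) 73 = 123 \cdot 73 = 8979$)
$\left(K + 20291\right) + 33703 = \left(8979 + 20291\right) + 33703 = 29270 + 33703 = 62973$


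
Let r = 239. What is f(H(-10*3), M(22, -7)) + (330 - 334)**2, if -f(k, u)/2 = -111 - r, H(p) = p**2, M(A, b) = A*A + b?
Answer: 716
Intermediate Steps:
M(A, b) = b + A**2 (M(A, b) = A**2 + b = b + A**2)
f(k, u) = 700 (f(k, u) = -2*(-111 - 1*239) = -2*(-111 - 239) = -2*(-350) = 700)
f(H(-10*3), M(22, -7)) + (330 - 334)**2 = 700 + (330 - 334)**2 = 700 + (-4)**2 = 700 + 16 = 716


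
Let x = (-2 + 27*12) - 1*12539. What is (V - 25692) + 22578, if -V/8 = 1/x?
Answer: -38043730/12217 ≈ -3114.0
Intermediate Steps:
x = -12217 (x = (-2 + 324) - 12539 = 322 - 12539 = -12217)
V = 8/12217 (V = -8/(-12217) = -8*(-1/12217) = 8/12217 ≈ 0.00065483)
(V - 25692) + 22578 = (8/12217 - 25692) + 22578 = -313879156/12217 + 22578 = -38043730/12217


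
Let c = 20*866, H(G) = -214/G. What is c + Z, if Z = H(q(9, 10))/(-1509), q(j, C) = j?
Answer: 235223134/13581 ≈ 17320.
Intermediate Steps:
c = 17320
Z = 214/13581 (Z = -214/9/(-1509) = -214*1/9*(-1/1509) = -214/9*(-1/1509) = 214/13581 ≈ 0.015757)
c + Z = 17320 + 214/13581 = 235223134/13581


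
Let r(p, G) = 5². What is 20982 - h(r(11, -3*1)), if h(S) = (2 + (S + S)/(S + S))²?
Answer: 20973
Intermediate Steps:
r(p, G) = 25
h(S) = 9 (h(S) = (2 + (2*S)/((2*S)))² = (2 + (2*S)*(1/(2*S)))² = (2 + 1)² = 3² = 9)
20982 - h(r(11, -3*1)) = 20982 - 1*9 = 20982 - 9 = 20973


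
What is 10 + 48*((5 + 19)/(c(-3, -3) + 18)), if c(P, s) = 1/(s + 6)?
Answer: 4006/55 ≈ 72.836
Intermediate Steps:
c(P, s) = 1/(6 + s)
10 + 48*((5 + 19)/(c(-3, -3) + 18)) = 10 + 48*((5 + 19)/(1/(6 - 3) + 18)) = 10 + 48*(24/(1/3 + 18)) = 10 + 48*(24/(⅓ + 18)) = 10 + 48*(24/(55/3)) = 10 + 48*(24*(3/55)) = 10 + 48*(72/55) = 10 + 3456/55 = 4006/55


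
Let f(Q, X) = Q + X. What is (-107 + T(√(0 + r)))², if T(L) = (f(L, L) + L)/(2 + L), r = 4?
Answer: 44521/4 ≈ 11130.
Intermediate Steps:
T(L) = 3*L/(2 + L) (T(L) = ((L + L) + L)/(2 + L) = (2*L + L)/(2 + L) = (3*L)/(2 + L) = 3*L/(2 + L))
(-107 + T(√(0 + r)))² = (-107 + 3*√(0 + 4)/(2 + √(0 + 4)))² = (-107 + 3*√4/(2 + √4))² = (-107 + 3*2/(2 + 2))² = (-107 + 3*2/4)² = (-107 + 3*2*(¼))² = (-107 + 3/2)² = (-211/2)² = 44521/4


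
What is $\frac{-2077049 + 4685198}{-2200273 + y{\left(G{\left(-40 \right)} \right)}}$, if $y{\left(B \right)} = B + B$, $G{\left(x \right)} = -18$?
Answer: $- \frac{2608149}{2200309} \approx -1.1854$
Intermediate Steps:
$y{\left(B \right)} = 2 B$
$\frac{-2077049 + 4685198}{-2200273 + y{\left(G{\left(-40 \right)} \right)}} = \frac{-2077049 + 4685198}{-2200273 + 2 \left(-18\right)} = \frac{2608149}{-2200273 - 36} = \frac{2608149}{-2200309} = 2608149 \left(- \frac{1}{2200309}\right) = - \frac{2608149}{2200309}$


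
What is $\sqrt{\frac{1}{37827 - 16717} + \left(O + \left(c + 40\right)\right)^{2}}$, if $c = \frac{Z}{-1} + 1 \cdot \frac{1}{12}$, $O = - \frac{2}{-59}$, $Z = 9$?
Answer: $\frac{\sqrt{54073554354632785}}{7472940} \approx 31.117$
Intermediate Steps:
$O = \frac{2}{59}$ ($O = \left(-2\right) \left(- \frac{1}{59}\right) = \frac{2}{59} \approx 0.033898$)
$c = - \frac{107}{12}$ ($c = \frac{9}{-1} + 1 \cdot \frac{1}{12} = 9 \left(-1\right) + 1 \cdot \frac{1}{12} = -9 + \frac{1}{12} = - \frac{107}{12} \approx -8.9167$)
$\sqrt{\frac{1}{37827 - 16717} + \left(O + \left(c + 40\right)\right)^{2}} = \sqrt{\frac{1}{37827 - 16717} + \left(\frac{2}{59} + \left(- \frac{107}{12} + 40\right)\right)^{2}} = \sqrt{\frac{1}{21110} + \left(\frac{2}{59} + \frac{373}{12}\right)^{2}} = \sqrt{\frac{1}{21110} + \left(\frac{22031}{708}\right)^{2}} = \sqrt{\frac{1}{21110} + \frac{485364961}{501264}} = \sqrt{\frac{5123027413987}{5290841520}} = \frac{\sqrt{54073554354632785}}{7472940}$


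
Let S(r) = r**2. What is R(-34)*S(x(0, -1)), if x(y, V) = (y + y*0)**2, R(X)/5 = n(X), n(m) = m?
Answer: 0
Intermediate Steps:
R(X) = 5*X
x(y, V) = y**2 (x(y, V) = (y + 0)**2 = y**2)
R(-34)*S(x(0, -1)) = (5*(-34))*(0**2)**2 = -170*0**2 = -170*0 = 0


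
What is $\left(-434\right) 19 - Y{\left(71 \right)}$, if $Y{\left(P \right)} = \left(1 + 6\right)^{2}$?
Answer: $-8295$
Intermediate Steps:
$Y{\left(P \right)} = 49$ ($Y{\left(P \right)} = 7^{2} = 49$)
$\left(-434\right) 19 - Y{\left(71 \right)} = \left(-434\right) 19 - 49 = -8246 - 49 = -8295$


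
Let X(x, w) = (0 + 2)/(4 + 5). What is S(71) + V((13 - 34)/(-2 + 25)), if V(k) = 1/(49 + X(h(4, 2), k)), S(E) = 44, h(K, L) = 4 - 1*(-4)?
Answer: 19501/443 ≈ 44.020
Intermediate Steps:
h(K, L) = 8 (h(K, L) = 4 + 4 = 8)
X(x, w) = 2/9
V(k) = 9/443 (V(k) = 1/(49 + 2/9) = 1/(443/9) = 9/443)
S(71) + V((13 - 34)/(-2 + 25)) = 44 + 9/443 = 19501/443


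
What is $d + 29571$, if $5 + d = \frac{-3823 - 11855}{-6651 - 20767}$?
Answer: $\frac{405328133}{13709} \approx 29567.0$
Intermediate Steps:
$d = - \frac{60706}{13709}$ ($d = -5 + \frac{-3823 - 11855}{-6651 - 20767} = -5 - \frac{15678}{-27418} = -5 - - \frac{7839}{13709} = -5 + \frac{7839}{13709} = - \frac{60706}{13709} \approx -4.4282$)
$d + 29571 = - \frac{60706}{13709} + 29571 = \frac{405328133}{13709}$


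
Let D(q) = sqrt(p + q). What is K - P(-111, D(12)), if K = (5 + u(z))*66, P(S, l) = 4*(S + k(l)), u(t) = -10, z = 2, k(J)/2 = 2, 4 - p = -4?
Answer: 98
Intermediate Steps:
p = 8 (p = 4 - 1*(-4) = 4 + 4 = 8)
k(J) = 4 (k(J) = 2*2 = 4)
D(q) = sqrt(8 + q)
P(S, l) = 16 + 4*S (P(S, l) = 4*(S + 4) = 4*(4 + S) = 16 + 4*S)
K = -330 (K = (5 - 10)*66 = -5*66 = -330)
K - P(-111, D(12)) = -330 - (16 + 4*(-111)) = -330 - (16 - 444) = -330 - 1*(-428) = -330 + 428 = 98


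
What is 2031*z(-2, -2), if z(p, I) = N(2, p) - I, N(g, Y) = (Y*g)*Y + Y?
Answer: 16248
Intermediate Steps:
N(g, Y) = Y + g*Y**2 (N(g, Y) = g*Y**2 + Y = Y + g*Y**2)
z(p, I) = -I + p*(1 + 2*p) (z(p, I) = p*(1 + p*2) - I = p*(1 + 2*p) - I = -I + p*(1 + 2*p))
2031*z(-2, -2) = 2031*(-1*(-2) - 2*(1 + 2*(-2))) = 2031*(2 - 2*(1 - 4)) = 2031*(2 - 2*(-3)) = 2031*(2 + 6) = 2031*8 = 16248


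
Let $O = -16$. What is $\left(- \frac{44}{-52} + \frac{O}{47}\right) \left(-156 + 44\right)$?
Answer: $- \frac{34608}{611} \approx -56.642$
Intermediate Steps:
$\left(- \frac{44}{-52} + \frac{O}{47}\right) \left(-156 + 44\right) = \left(- \frac{44}{-52} - \frac{16}{47}\right) \left(-156 + 44\right) = \left(\left(-44\right) \left(- \frac{1}{52}\right) - \frac{16}{47}\right) \left(-112\right) = \left(\frac{11}{13} - \frac{16}{47}\right) \left(-112\right) = \frac{309}{611} \left(-112\right) = - \frac{34608}{611}$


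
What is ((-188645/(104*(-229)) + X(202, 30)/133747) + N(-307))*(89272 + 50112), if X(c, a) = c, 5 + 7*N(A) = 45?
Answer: 756808669308801/398164819 ≈ 1.9007e+6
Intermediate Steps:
N(A) = 40/7 (N(A) = -5/7 + (1/7)*45 = -5/7 + 45/7 = 40/7)
((-188645/(104*(-229)) + X(202, 30)/133747) + N(-307))*(89272 + 50112) = ((-188645/(104*(-229)) + 202/133747) + 40/7)*(89272 + 50112) = ((-188645/(-23816) + 202*(1/133747)) + 40/7)*139384 = ((-188645*(-1/23816) + 202/133747) + 40/7)*139384 = ((188645/23816 + 202/133747) + 40/7)*139384 = (25235513647/3185318552 + 40/7)*139384 = (304061337609/22297229864)*139384 = 756808669308801/398164819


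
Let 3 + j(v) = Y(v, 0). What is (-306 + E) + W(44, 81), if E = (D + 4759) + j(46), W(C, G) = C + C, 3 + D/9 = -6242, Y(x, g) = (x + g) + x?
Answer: -51575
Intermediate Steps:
Y(x, g) = g + 2*x (Y(x, g) = (g + x) + x = g + 2*x)
j(v) = -3 + 2*v (j(v) = -3 + (0 + 2*v) = -3 + 2*v)
D = -56205 (D = -27 + 9*(-6242) = -27 - 56178 = -56205)
W(C, G) = 2*C
E = -51357 (E = (-56205 + 4759) + (-3 + 2*46) = -51446 + (-3 + 92) = -51446 + 89 = -51357)
(-306 + E) + W(44, 81) = (-306 - 51357) + 2*44 = -51663 + 88 = -51575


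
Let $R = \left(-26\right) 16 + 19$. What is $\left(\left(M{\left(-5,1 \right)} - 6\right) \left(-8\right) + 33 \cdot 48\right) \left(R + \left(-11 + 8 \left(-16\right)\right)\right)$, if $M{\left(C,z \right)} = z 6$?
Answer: $-849024$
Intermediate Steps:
$M{\left(C,z \right)} = 6 z$
$R = -397$ ($R = -416 + 19 = -397$)
$\left(\left(M{\left(-5,1 \right)} - 6\right) \left(-8\right) + 33 \cdot 48\right) \left(R + \left(-11 + 8 \left(-16\right)\right)\right) = \left(\left(6 \cdot 1 - 6\right) \left(-8\right) + 33 \cdot 48\right) \left(-397 + \left(-11 + 8 \left(-16\right)\right)\right) = \left(\left(6 - 6\right) \left(-8\right) + 1584\right) \left(-397 - 139\right) = \left(0 \left(-8\right) + 1584\right) \left(-397 - 139\right) = \left(0 + 1584\right) \left(-536\right) = 1584 \left(-536\right) = -849024$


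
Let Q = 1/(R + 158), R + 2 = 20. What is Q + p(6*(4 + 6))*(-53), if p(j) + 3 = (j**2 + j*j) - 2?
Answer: -67114959/176 ≈ -3.8134e+5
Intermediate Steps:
R = 18 (R = -2 + 20 = 18)
p(j) = -5 + 2*j**2 (p(j) = -3 + ((j**2 + j*j) - 2) = -3 + ((j**2 + j**2) - 2) = -3 + (2*j**2 - 2) = -3 + (-2 + 2*j**2) = -5 + 2*j**2)
Q = 1/176 (Q = 1/(18 + 158) = 1/176 ≈ 0.0056818)
Q + p(6*(4 + 6))*(-53) = 1/176 + (-5 + 2*(6*(4 + 6))**2)*(-53) = 1/176 + (-5 + 2*(6*10)**2)*(-53) = 1/176 + (-5 + 2*60**2)*(-53) = 1/176 + (-5 + 2*3600)*(-53) = 1/176 + (-5 + 7200)*(-53) = 1/176 + 7195*(-53) = 1/176 - 381335 = -67114959/176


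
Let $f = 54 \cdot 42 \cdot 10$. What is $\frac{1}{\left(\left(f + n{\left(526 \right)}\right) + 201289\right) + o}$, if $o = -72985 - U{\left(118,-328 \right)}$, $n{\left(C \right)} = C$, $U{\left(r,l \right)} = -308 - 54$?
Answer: $\frac{1}{151872} \approx 6.5845 \cdot 10^{-6}$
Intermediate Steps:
$U{\left(r,l \right)} = -362$
$o = -72623$ ($o = -72985 - -362 = -72985 + 362 = -72623$)
$f = 22680$ ($f = 2268 \cdot 10 = 22680$)
$\frac{1}{\left(\left(f + n{\left(526 \right)}\right) + 201289\right) + o} = \frac{1}{\left(\left(22680 + 526\right) + 201289\right) - 72623} = \frac{1}{\left(23206 + 201289\right) - 72623} = \frac{1}{224495 - 72623} = \frac{1}{151872}$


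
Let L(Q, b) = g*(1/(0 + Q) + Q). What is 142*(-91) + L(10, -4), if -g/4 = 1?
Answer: -64812/5 ≈ -12962.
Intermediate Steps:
g = -4 (g = -4*1 = -4)
L(Q, b) = -4*Q - 4/Q (L(Q, b) = -4*(1/(0 + Q) + Q) = -4*(1/Q + Q) = -4*(Q + 1/Q) = -4*Q - 4/Q)
142*(-91) + L(10, -4) = 142*(-91) + (-4*10 - 4/10) = -12922 + (-40 - 4*⅒) = -12922 + (-40 - ⅖) = -12922 - 202/5 = -64812/5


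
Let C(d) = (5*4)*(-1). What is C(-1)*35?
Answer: -700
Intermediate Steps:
C(d) = -20 (C(d) = 20*(-1) = -20)
C(-1)*35 = -20*35 = -700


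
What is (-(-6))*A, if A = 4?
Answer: 24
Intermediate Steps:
(-(-6))*A = -(-6)*4 = -1*(-6)*4 = 6*4 = 24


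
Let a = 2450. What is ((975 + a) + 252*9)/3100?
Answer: 5693/3100 ≈ 1.8365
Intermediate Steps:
((975 + a) + 252*9)/3100 = ((975 + 2450) + 252*9)/3100 = (3425 + 2268)*(1/3100) = 5693*(1/3100) = 5693/3100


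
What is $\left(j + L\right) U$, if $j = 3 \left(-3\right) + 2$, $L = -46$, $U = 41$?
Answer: $-2173$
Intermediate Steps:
$j = -7$ ($j = -9 + 2 = -7$)
$\left(j + L\right) U = \left(-7 - 46\right) 41 = \left(-53\right) 41 = -2173$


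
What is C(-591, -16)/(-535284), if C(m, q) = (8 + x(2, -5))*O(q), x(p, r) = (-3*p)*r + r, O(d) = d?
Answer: 44/44607 ≈ 0.00098639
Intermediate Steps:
x(p, r) = r - 3*p*r (x(p, r) = -3*p*r + r = r - 3*p*r)
C(m, q) = 33*q (C(m, q) = (8 - 5*(1 - 3*2))*q = (8 - 5*(1 - 6))*q = (8 - 5*(-5))*q = (8 + 25)*q = 33*q)
C(-591, -16)/(-535284) = (33*(-16))/(-535284) = -528*(-1/535284) = 44/44607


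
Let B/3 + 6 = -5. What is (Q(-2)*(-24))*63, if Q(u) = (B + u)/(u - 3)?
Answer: -10584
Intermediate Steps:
B = -33 (B = -18 + 3*(-5) = -18 - 15 = -33)
Q(u) = (-33 + u)/(-3 + u) (Q(u) = (-33 + u)/(u - 3) = (-33 + u)/(-3 + u))
(Q(-2)*(-24))*63 = (((-33 - 2)/(-3 - 2))*(-24))*63 = ((-35/(-5))*(-24))*63 = (-⅕*(-35)*(-24))*63 = (7*(-24))*63 = -168*63 = -10584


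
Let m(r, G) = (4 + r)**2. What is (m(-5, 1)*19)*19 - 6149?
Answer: -5788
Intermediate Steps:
(m(-5, 1)*19)*19 - 6149 = ((4 - 5)**2*19)*19 - 6149 = ((-1)**2*19)*19 - 6149 = (1*19)*19 - 6149 = 19*19 - 6149 = 361 - 6149 = -5788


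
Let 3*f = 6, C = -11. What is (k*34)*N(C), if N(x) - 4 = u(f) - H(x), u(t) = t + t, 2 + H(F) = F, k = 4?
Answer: 2856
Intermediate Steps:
H(F) = -2 + F
f = 2 (f = (1/3)*6 = 2)
u(t) = 2*t
N(x) = 10 - x (N(x) = 4 + (2*2 - (-2 + x)) = 4 + (4 + (2 - x)) = 4 + (6 - x) = 10 - x)
(k*34)*N(C) = (4*34)*(10 - 1*(-11)) = 136*(10 + 11) = 136*21 = 2856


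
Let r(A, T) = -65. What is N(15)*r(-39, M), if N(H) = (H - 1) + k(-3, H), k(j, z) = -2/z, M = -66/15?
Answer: -2704/3 ≈ -901.33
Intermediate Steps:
M = -22/5 (M = -66*1/15 = -22/5 ≈ -4.4000)
N(H) = -1 + H - 2/H (N(H) = (H - 1) - 2/H = (-1 + H) - 2/H = -1 + H - 2/H)
N(15)*r(-39, M) = (-1 + 15 - 2/15)*(-65) = (208/15)*(-65) = -2704/3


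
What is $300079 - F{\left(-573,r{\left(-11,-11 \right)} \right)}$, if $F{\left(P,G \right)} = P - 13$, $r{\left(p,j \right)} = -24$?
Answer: $300665$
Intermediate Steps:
$F{\left(P,G \right)} = -13 + P$
$300079 - F{\left(-573,r{\left(-11,-11 \right)} \right)} = 300079 - \left(-13 - 573\right) = 300079 - -586 = 300079 + 586 = 300665$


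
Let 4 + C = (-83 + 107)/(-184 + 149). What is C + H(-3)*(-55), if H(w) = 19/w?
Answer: 36083/105 ≈ 343.65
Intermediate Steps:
C = -164/35 (C = -4 + (-83 + 107)/(-184 + 149) = -4 + 24/(-35) = -4 + 24*(-1/35) = -4 - 24/35 = -164/35 ≈ -4.6857)
C + H(-3)*(-55) = -164/35 + (19/(-3))*(-55) = -164/35 + (19*(-⅓))*(-55) = -164/35 - 19/3*(-55) = -164/35 + 1045/3 = 36083/105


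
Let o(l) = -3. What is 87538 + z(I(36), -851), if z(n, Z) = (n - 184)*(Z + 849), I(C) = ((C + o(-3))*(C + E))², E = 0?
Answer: -2734782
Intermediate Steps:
I(C) = C²*(-3 + C)² (I(C) = ((C - 3)*(C + 0))² = ((-3 + C)*C)² = (C*(-3 + C))² = C²*(-3 + C)²)
z(n, Z) = (-184 + n)*(849 + Z)
87538 + z(I(36), -851) = 87538 + (-156216 - 184*(-851) + 849*(36²*(-3 + 36)²) - 851*36²*(-3 + 36)²) = 87538 + (-156216 + 156584 + 849*(1296*33²) - 1102896*33²) = 87538 + (-156216 + 156584 + 849*(1296*1089) - 1102896*1089) = 87538 + (-156216 + 156584 + 849*1411344 - 851*1411344) = 87538 + (-156216 + 156584 + 1198231056 - 1201053744) = 87538 - 2822320 = -2734782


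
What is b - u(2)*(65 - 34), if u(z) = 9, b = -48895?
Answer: -49174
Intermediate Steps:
b - u(2)*(65 - 34) = -48895 - 9*(65 - 34) = -48895 - 9*31 = -48895 - 1*279 = -48895 - 279 = -49174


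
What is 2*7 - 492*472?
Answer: -232210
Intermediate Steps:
2*7 - 492*472 = 14 - 232224 = -232210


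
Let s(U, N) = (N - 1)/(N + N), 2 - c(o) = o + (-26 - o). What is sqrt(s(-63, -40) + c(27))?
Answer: sqrt(11405)/20 ≈ 5.3397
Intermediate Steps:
c(o) = 28 (c(o) = 2 - (o + (-26 - o)) = 2 - 1*(-26) = 2 + 26 = 28)
s(U, N) = (-1 + N)/(2*N) (s(U, N) = (-1 + N)/((2*N)) = (-1 + N)*(1/(2*N)) = (-1 + N)/(2*N))
sqrt(s(-63, -40) + c(27)) = sqrt((1/2)*(-1 - 40)/(-40) + 28) = sqrt((1/2)*(-1/40)*(-41) + 28) = sqrt(41/80 + 28) = sqrt(2281/80) = sqrt(11405)/20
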